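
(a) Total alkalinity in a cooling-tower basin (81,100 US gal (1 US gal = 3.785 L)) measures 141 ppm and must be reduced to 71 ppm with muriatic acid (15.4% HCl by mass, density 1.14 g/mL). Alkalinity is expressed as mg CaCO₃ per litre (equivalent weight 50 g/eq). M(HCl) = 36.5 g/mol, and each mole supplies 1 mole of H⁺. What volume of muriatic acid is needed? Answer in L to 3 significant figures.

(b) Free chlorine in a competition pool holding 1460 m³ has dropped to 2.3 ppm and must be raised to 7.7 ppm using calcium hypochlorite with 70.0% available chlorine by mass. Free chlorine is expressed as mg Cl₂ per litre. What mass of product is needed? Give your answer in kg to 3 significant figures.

(a) Volume: 81,100 US gal × 3.785 L/gal = 306,964 L.
(a) Alkalinity to neutralize: (141 − 71) = 70 mg/L as CaCO₃ × 306,964 L = 21,490 g as CaCO₃.
(a) Equivalents of H⁺ required: 21,490 ÷ 50 g/eq = 429.7 eq = 429.7 mol HCl.
(a) Mass of HCl: 429.7 × 36.5 = 15,690 g.
(a) Mass of 15.4% solution: 15,690 / 0.154 = 101,900 g.
(a) Volume: 101,900 g ÷ 1.14 g/mL = 89,350 mL.

(b) Volume: 1460 m³ = 1,460,000 L.
(b) Chlorine deficit: 7.7 − 2.3 = 5.4 ppm = 5.4 mg/L as Cl₂.
(b) Cl₂ equivalent needed: 5.4 mg/L × 1,460,000 L = 7,884,000 mg = 7884 g.
(b) Product at 70.0% available chlorine: 7884 / 0.7 = 11,260 g.

(a) 89.3 L; (b) 11.3 kg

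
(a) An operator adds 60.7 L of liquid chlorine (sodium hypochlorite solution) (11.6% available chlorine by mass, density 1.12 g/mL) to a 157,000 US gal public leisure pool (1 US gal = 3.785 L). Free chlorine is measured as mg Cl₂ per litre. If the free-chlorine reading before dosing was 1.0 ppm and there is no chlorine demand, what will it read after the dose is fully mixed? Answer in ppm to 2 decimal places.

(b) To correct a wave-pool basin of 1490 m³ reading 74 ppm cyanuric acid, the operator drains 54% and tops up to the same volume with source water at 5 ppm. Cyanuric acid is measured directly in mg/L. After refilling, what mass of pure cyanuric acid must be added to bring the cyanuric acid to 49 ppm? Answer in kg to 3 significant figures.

(a) 14.27 ppm; (b) 18.3 kg

(a) Volume: 157,000 US gal × 3.785 L/gal = 594,245 L.
(a) Mass of solution: 60.7 L × 1000 mL/L × 1.12 g/mL = 67,980 g.
(a) Available chlorine delivered: 67,980 g × 0.116 = 7886 g as Cl₂.
(a) Concentration rise: 7886 g / 594,245 L = 13.27 mg/L = 13.27 ppm.
(a) Final FC: 1.0 + 13.27 = 14.27 ppm.

(b) Volume: 1490 m³ = 1,490,000 L.
(b) After draining 54% and refilling: 74 × 0.46 + 5 × 0.54 = 36.74 ppm.
(b) Deficit to target: 49 − 36.74 = 12.26 mg/L.
(b) Mass: 12.26 mg/L × 1,490,000 L = 18,270 g cyanuric acid.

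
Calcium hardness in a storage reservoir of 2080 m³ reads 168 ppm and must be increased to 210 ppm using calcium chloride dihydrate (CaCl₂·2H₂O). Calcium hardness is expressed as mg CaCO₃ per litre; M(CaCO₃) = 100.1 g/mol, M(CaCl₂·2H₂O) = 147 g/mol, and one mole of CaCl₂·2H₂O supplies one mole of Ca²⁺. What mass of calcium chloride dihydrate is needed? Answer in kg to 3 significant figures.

Volume: 2080 m³ = 2,080,000 L.
Hardness to add: (210 − 168) = 42 mg/L as CaCO₃ × 2,080,000 L = 87,360 g as CaCO₃.
Moles of Ca²⁺ (1 mol Ca²⁺ ≡ 1 mol CaCO₃): 87,360 / 100.1 g/mol = 872.7 mol.
Mass of CaCl₂·2H₂O: 872.7 × 147 = 128,300 g.

128 kg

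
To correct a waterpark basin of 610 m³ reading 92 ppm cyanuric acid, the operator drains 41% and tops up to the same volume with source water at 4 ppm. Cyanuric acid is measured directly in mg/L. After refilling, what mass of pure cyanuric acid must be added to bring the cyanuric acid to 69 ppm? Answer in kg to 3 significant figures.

Volume: 610 m³ = 610,000 L.
After draining 41% and refilling: 92 × 0.59 + 4 × 0.41 = 55.92 ppm.
Deficit to target: 69 − 55.92 = 13.08 mg/L.
Mass: 13.08 mg/L × 610,000 L = 7979 g cyanuric acid.

7.98 kg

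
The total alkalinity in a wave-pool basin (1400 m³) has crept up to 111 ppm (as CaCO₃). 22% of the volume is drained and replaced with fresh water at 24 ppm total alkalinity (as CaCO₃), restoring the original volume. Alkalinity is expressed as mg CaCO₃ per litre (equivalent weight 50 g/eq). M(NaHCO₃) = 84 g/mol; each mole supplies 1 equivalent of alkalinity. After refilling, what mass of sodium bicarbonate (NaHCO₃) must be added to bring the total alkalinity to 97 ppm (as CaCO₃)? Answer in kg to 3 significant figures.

12.1 kg

Volume: 1400 m³ = 1,400,000 L.
After draining 22% and refilling: 111 × 0.78 + 24 × 0.22 = 91.86 ppm.
Deficit to target: 97 − 91.86 = 5.14 mg/L.
As CaCO₃: 5.14 mg/L × 1,400,000 L = 7196 g; ÷ 50 g/eq ÷ 1 = 143.9 mol NaHCO₃.
Mass: 143.9 × 84 = 12,090 g.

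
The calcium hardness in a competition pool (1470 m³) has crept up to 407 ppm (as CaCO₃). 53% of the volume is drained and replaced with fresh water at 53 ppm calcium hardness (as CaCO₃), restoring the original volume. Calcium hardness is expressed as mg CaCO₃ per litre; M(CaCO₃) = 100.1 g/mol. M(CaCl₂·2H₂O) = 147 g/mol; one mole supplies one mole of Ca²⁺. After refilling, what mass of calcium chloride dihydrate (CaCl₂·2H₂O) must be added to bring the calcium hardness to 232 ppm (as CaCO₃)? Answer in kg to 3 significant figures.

Volume: 1470 m³ = 1,470,000 L.
After draining 53% and refilling: 407 × 0.47 + 53 × 0.53 = 219.38 ppm.
Deficit to target: 232 − 219.38 = 12.62 mg/L.
As CaCO₃: 12.62 mg/L × 1,470,000 L = 18,550 g; ÷ 100.1 = 185.3 mol Ca²⁺.
Mass: 185.3 × 147 = 27,240 g.

27.2 kg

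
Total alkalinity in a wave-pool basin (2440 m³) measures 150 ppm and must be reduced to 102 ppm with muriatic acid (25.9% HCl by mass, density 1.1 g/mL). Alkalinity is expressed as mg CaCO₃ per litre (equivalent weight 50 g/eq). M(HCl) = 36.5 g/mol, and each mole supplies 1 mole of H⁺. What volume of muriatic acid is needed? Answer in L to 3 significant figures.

300 L

Volume: 2440 m³ = 2,440,000 L.
Alkalinity to neutralize: (150 − 102) = 48 mg/L as CaCO₃ × 2,440,000 L = 117,100 g as CaCO₃.
Equivalents of H⁺ required: 117,100 ÷ 50 g/eq = 2342 eq = 2342 mol HCl.
Mass of HCl: 2342 × 36.5 = 85,500 g.
Mass of 25.9% solution: 85,500 / 0.259 = 330,100 g.
Volume: 330,100 g ÷ 1.1 g/mL = 300,100 mL.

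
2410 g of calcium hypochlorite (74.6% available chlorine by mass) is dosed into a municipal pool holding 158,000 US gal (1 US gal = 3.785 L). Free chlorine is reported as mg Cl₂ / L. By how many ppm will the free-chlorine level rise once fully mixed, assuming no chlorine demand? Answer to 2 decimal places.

Volume: 158,000 US gal × 3.785 L/gal = 598,030 L.
Available chlorine delivered: 2410 g × 0.746 = 1798 g as Cl₂.
Concentration rise: 1798 g / 598,030 L = 3.006 mg/L = 3.01 ppm.

3.01 ppm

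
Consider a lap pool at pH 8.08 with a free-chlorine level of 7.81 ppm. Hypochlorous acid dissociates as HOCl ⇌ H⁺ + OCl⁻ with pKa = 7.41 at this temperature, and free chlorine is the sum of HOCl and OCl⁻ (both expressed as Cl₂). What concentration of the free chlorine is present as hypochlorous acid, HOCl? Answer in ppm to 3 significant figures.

1.38 ppm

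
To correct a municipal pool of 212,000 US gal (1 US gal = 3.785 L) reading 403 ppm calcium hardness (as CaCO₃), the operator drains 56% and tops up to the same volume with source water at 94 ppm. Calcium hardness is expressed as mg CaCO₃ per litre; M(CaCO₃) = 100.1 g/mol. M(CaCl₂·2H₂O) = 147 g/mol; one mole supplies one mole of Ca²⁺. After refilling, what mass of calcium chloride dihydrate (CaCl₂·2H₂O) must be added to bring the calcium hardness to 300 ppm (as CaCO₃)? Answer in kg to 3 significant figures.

Volume: 212,000 US gal × 3.785 L/gal = 802,420 L.
After draining 56% and refilling: 403 × 0.44 + 94 × 0.56 = 229.96 ppm.
Deficit to target: 300 − 229.96 = 70.04 mg/L.
As CaCO₃: 70.04 mg/L × 802,420 L = 56,200 g; ÷ 100.1 = 561.5 mol Ca²⁺.
Mass: 561.5 × 147 = 82,530 g.

82.5 kg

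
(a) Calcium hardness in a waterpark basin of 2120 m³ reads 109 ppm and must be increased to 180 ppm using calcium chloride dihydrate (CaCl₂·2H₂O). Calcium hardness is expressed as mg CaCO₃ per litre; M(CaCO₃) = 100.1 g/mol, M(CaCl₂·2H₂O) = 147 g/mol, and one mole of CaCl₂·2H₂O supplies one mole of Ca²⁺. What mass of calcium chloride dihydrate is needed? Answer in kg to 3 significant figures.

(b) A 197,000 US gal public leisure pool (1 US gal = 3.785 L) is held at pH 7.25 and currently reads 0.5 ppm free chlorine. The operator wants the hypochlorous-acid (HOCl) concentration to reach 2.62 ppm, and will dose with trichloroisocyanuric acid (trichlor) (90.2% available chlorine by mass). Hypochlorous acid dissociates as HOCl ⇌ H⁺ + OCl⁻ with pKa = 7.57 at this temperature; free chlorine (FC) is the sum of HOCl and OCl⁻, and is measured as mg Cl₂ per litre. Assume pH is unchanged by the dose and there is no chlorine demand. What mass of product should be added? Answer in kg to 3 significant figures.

(a) Volume: 2120 m³ = 2,120,000 L.
(a) Hardness to add: (180 − 109) = 71 mg/L as CaCO₃ × 2,120,000 L = 150,500 g as CaCO₃.
(a) Moles of Ca²⁺ (1 mol Ca²⁺ ≡ 1 mol CaCO₃): 150,500 / 100.1 g/mol = 1504 mol.
(a) Mass of CaCl₂·2H₂O: 1504 × 147 = 221,000 g.

(b) Volume: 197,000 US gal × 3.785 L/gal = 745,645 L.
(b) [OCl⁻]/[HOCl] = 10^(pH − pKa) = 10^(7.25 − 7.57) = 0.4786; fraction as HOCl = 1/(1 + 0.4786) = 0.6763.
(b) Free chlorine required for 2.62 ppm HOCl: 2.62 / 0.6763 = 3.874 ppm.
(b) FC to add: 3.874 − 0.5 = 3.374 mg/L as Cl₂.
(b) Cl₂ equivalent: 3.374 mg/L × 745,645 L = 2516 g.
(b) Product at 90.2% available Cl: 2516 / 0.902 = 2789 g.

(a) 221 kg; (b) 2.79 kg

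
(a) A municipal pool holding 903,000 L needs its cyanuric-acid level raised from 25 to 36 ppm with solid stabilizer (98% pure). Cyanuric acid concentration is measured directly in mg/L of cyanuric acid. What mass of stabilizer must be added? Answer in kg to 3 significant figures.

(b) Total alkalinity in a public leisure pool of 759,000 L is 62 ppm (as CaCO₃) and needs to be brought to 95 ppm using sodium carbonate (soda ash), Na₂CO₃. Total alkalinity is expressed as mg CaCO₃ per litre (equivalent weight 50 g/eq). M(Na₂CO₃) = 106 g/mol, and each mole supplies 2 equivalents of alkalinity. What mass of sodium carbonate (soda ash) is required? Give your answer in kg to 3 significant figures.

(a) CYA to add: (36 − 25) = 11 mg/L × 903,000 L = 9933 g cyanuric acid.
(a) At 98% purity: 9933 / 0.98 = 10,140 g product.

(b) Alkalinity to add: (95 − 62) = 33 mg/L as CaCO₃ × 759,000 L = 25,050 g as CaCO₃.
(b) Equivalents: 25,050 g ÷ 50 g/eq = 500.9 eq.
(b) Each mole of Na₂CO₃ supplies 2 eq, so 500.9 / 2 = 250.5 mol.
(b) Mass: 250.5 mol × 106 g/mol = 26,550 g.

(a) 10.1 kg; (b) 26.5 kg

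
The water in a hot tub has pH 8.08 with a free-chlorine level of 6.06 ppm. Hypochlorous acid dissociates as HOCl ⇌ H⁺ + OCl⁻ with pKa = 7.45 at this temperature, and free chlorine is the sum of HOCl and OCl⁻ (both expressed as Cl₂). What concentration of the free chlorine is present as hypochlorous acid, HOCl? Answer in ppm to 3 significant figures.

[OCl⁻]/[HOCl] = 10^(pH − pKa) = 10^(8.08 − 7.45) = 10^0.63 = 4.266.
Fraction as HOCl = 1 / (1 + 4.266) = 0.1899.
HOCl = 0.1899 × 6.06 ppm = 1.151 ppm.

1.15 ppm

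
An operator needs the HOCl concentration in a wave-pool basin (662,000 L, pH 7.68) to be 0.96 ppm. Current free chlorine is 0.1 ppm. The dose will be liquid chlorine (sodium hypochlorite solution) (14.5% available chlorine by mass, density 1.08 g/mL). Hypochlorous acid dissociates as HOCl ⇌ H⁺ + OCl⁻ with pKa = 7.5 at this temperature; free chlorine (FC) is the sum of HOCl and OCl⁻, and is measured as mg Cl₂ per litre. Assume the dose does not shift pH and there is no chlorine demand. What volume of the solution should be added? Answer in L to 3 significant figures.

[OCl⁻]/[HOCl] = 10^(pH − pKa) = 10^(7.68 − 7.5) = 1.514; fraction as HOCl = 1/(1 + 1.514) = 0.3978.
Free chlorine required for 0.96 ppm HOCl: 0.96 / 0.3978 = 2.413 ppm.
FC to add: 2.413 − 0.1 = 2.313 mg/L as Cl₂.
Cl₂ equivalent: 2.313 mg/L × 662,000 L = 1531 g.
Product at 14.5% available Cl: 1531 / 0.145 = 10,560 g.
Volume: 10,560 g ÷ 1.08 g/mL = 9778 mL.

9.78 L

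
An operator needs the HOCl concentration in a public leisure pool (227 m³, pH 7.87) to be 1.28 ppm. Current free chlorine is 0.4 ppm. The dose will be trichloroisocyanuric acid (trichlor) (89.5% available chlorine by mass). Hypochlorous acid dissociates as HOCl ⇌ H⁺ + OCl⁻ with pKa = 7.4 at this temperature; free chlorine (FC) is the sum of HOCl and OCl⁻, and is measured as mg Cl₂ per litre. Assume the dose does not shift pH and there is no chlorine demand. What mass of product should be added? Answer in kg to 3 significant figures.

1.18 kg

Volume: 227 m³ = 227,000 L.
[OCl⁻]/[HOCl] = 10^(pH − pKa) = 10^(7.87 − 7.4) = 2.951; fraction as HOCl = 1/(1 + 2.951) = 0.2531.
Free chlorine required for 1.28 ppm HOCl: 1.28 / 0.2531 = 5.058 ppm.
FC to add: 5.058 − 0.4 = 4.658 mg/L as Cl₂.
Cl₂ equivalent: 4.658 mg/L × 227,000 L = 1057 g.
Product at 89.5% available Cl: 1057 / 0.895 = 1181 g.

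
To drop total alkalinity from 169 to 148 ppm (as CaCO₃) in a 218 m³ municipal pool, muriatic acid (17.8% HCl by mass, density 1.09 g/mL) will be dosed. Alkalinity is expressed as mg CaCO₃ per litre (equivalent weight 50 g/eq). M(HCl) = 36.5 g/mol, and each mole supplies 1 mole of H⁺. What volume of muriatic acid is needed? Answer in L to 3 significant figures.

17.2 L

Volume: 218 m³ = 218,000 L.
Alkalinity to neutralize: (169 − 148) = 21 mg/L as CaCO₃ × 218,000 L = 4578 g as CaCO₃.
Equivalents of H⁺ required: 4578 ÷ 50 g/eq = 91.56 eq = 91.56 mol HCl.
Mass of HCl: 91.56 × 36.5 = 3342 g.
Mass of 17.8% solution: 3342 / 0.178 = 18,770 g.
Volume: 18,770 g ÷ 1.09 g/mL = 17,220 mL.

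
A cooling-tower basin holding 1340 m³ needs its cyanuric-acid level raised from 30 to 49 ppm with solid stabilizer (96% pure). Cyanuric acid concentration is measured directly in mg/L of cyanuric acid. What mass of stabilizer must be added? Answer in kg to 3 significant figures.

26.5 kg

Volume: 1340 m³ = 1,340,000 L.
CYA to add: (49 − 30) = 19 mg/L × 1,340,000 L = 25,460 g cyanuric acid.
At 96% purity: 25,460 / 0.96 = 26,520 g product.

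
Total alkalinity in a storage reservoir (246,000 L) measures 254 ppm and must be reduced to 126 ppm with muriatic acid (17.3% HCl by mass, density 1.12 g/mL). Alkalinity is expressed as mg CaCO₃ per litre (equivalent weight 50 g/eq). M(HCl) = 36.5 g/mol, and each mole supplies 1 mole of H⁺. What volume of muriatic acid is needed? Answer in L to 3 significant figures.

Alkalinity to neutralize: (254 − 126) = 128 mg/L as CaCO₃ × 246,000 L = 31,490 g as CaCO₃.
Equivalents of H⁺ required: 31,490 ÷ 50 g/eq = 629.8 eq = 629.8 mol HCl.
Mass of HCl: 629.8 × 36.5 = 22,990 g.
Mass of 17.3% solution: 22,990 / 0.173 = 132,900 g.
Volume: 132,900 g ÷ 1.12 g/mL = 118,600 mL.

119 L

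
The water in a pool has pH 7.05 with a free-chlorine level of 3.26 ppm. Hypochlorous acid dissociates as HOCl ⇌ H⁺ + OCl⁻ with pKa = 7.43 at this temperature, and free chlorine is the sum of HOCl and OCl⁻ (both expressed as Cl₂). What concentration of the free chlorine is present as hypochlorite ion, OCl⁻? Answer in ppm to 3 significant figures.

[OCl⁻]/[HOCl] = 10^(pH − pKa) = 10^(7.05 − 7.43) = 10^-0.38 = 0.4169.
Fraction as HOCl = 1 / (1 + 0.4169) = 0.7058.
OCl⁻ = (1 − 0.7058) × 3.26 ppm = 0.9592 ppm.

0.959 ppm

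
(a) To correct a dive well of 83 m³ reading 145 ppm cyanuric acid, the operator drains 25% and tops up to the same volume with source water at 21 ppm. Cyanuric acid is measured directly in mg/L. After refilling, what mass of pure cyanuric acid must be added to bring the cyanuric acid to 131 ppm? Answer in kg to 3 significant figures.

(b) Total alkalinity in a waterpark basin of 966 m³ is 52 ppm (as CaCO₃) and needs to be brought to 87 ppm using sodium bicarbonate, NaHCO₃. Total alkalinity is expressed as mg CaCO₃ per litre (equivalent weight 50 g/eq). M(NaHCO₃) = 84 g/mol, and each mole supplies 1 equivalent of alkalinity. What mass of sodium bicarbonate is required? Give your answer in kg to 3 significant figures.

(a) Volume: 83 m³ = 83,000 L.
(a) After draining 25% and refilling: 145 × 0.75 + 21 × 0.25 = 114 ppm.
(a) Deficit to target: 131 − 114 = 17 mg/L.
(a) Mass: 17 mg/L × 83,000 L = 1411 g cyanuric acid.

(b) Volume: 966 m³ = 966,000 L.
(b) Alkalinity to add: (87 − 52) = 35 mg/L as CaCO₃ × 966,000 L = 33,810 g as CaCO₃.
(b) Equivalents: 33,810 g ÷ 50 g/eq = 676.2 eq.
(b) NaHCO₃ supplies 1 eq per mole → 676.2 mol.
(b) Mass: 676.2 mol × 84 g/mol = 56,800 g.

(a) 1.41 kg; (b) 56.8 kg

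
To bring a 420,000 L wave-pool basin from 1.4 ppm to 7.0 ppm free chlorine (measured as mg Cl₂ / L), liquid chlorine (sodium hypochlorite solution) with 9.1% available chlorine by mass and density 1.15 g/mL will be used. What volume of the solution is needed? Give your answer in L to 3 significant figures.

22.5 L

Chlorine deficit: 7.0 − 1.4 = 5.6 ppm = 5.6 mg/L as Cl₂.
Cl₂ equivalent needed: 5.6 mg/L × 420,000 L = 2,352,000 mg = 2352 g.
Product at 9.1% available chlorine: 2352 / 0.091 = 25,850 g.
Volume at density 1.15 g/mL: 25,850 g ÷ 1.15 g/mL = 22,470 mL.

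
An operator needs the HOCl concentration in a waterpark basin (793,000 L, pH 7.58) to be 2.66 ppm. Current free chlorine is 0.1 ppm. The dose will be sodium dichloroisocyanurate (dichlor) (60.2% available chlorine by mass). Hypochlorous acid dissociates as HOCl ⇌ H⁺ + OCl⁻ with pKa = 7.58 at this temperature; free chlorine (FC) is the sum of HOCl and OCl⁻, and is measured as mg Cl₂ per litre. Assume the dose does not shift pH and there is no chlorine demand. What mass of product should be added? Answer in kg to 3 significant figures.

6.88 kg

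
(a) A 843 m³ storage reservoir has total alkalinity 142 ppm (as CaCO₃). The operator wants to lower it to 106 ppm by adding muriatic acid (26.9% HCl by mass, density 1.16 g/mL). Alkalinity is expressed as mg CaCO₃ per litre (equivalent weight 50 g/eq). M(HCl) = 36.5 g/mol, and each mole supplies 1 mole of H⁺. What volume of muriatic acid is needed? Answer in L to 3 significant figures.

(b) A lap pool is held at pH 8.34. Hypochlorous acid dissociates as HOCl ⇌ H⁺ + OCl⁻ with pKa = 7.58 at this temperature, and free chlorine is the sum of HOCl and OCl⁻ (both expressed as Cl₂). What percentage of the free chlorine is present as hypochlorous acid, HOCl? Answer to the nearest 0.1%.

(a) Volume: 843 m³ = 843,000 L.
(a) Alkalinity to neutralize: (142 − 106) = 36 mg/L as CaCO₃ × 843,000 L = 30,350 g as CaCO₃.
(a) Equivalents of H⁺ required: 30,350 ÷ 50 g/eq = 607 eq = 607 mol HCl.
(a) Mass of HCl: 607 × 36.5 = 22,150 g.
(a) Mass of 26.9% solution: 22,150 / 0.269 = 82,360 g.
(a) Volume: 82,360 g ÷ 1.16 g/mL = 71,000 mL.

(b) [OCl⁻]/[HOCl] = 10^(pH − pKa) = 10^(8.34 − 7.58) = 10^0.76 = 5.754.
(b) Fraction as HOCl = 1 / (1 + 5.754) = 0.1481.

(a) 71.0 L; (b) 14.8%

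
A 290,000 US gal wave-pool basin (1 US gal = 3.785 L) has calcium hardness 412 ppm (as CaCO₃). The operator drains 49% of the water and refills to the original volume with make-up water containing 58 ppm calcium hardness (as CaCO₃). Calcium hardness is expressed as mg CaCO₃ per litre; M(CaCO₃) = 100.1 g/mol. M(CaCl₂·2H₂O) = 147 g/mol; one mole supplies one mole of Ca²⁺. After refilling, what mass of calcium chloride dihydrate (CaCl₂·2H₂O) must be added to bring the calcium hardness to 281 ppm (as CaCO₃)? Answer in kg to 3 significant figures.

Volume: 290,000 US gal × 3.785 L/gal = 1,097,650 L.
After draining 49% and refilling: 412 × 0.51 + 58 × 0.49 = 238.54 ppm.
Deficit to target: 281 − 238.54 = 42.46 mg/L.
As CaCO₃: 42.46 mg/L × 1,097,650 L = 46,610 g; ÷ 100.1 = 465.6 mol Ca²⁺.
Mass: 465.6 × 147 = 68,440 g.

68.4 kg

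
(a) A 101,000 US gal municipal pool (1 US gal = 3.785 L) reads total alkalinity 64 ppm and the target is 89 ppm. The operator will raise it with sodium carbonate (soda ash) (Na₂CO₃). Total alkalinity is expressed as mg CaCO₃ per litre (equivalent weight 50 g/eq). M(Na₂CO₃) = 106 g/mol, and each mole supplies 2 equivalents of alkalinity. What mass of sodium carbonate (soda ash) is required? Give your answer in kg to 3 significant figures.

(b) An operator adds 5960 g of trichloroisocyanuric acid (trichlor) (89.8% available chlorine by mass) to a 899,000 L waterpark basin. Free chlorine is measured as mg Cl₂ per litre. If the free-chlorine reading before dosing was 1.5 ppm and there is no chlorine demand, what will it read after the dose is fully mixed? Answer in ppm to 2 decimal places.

(a) 10.1 kg; (b) 7.45 ppm

(a) Volume: 101,000 US gal × 3.785 L/gal = 382,285 L.
(a) Alkalinity to add: (89 − 64) = 25 mg/L as CaCO₃ × 382,285 L = 9557 g as CaCO₃.
(a) Equivalents: 9557 g ÷ 50 g/eq = 191.1 eq.
(a) Each mole of Na₂CO₃ supplies 2 eq, so 191.1 / 2 = 95.57 mol.
(a) Mass: 95.57 mol × 106 g/mol = 10,130 g.

(b) Available chlorine delivered: 5960 g × 0.898 = 5352 g as Cl₂.
(b) Concentration rise: 5352 g / 899,000 L = 5.953 mg/L = 5.95 ppm.
(b) Final FC: 1.5 + 5.95 = 7.45 ppm.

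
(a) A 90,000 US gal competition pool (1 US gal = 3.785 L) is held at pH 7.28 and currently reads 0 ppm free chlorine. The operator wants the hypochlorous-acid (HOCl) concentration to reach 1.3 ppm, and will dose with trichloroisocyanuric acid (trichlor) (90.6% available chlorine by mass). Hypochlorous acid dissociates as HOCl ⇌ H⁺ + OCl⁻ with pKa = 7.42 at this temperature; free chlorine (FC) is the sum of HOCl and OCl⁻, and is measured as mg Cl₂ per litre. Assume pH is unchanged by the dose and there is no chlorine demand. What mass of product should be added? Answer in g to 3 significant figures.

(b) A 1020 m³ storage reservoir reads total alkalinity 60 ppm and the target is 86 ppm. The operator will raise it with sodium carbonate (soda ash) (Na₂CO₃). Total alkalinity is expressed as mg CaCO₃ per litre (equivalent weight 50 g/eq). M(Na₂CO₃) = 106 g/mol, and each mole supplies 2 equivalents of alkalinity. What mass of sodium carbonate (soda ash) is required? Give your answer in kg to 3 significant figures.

(a) Volume: 90,000 US gal × 3.785 L/gal = 340,650 L.
(a) [OCl⁻]/[HOCl] = 10^(pH − pKa) = 10^(7.28 − 7.42) = 0.7244; fraction as HOCl = 1/(1 + 0.7244) = 0.5799.
(a) Free chlorine required for 1.3 ppm HOCl: 1.3 / 0.5799 = 2.242 ppm.
(a) FC to add: 2.242 − 0 = 2.242 mg/L as Cl₂.
(a) Cl₂ equivalent: 2.242 mg/L × 340,650 L = 763.7 g.
(a) Product at 90.6% available Cl: 763.7 / 0.906 = 842.9 g.

(b) Volume: 1020 m³ = 1,020,000 L.
(b) Alkalinity to add: (86 − 60) = 26 mg/L as CaCO₃ × 1,020,000 L = 26,520 g as CaCO₃.
(b) Equivalents: 26,520 g ÷ 50 g/eq = 530.4 eq.
(b) Each mole of Na₂CO₃ supplies 2 eq, so 530.4 / 2 = 265.2 mol.
(b) Mass: 265.2 mol × 106 g/mol = 28,110 g.

(a) 843 g; (b) 28.1 kg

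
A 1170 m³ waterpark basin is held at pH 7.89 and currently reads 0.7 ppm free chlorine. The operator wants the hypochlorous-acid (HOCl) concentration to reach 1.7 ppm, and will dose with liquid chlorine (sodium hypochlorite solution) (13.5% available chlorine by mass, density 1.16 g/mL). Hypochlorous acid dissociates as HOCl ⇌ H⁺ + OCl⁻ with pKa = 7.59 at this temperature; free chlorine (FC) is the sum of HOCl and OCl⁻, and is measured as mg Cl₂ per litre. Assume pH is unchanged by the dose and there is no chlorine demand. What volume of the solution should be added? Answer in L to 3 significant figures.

Volume: 1170 m³ = 1,170,000 L.
[OCl⁻]/[HOCl] = 10^(pH − pKa) = 10^(7.89 − 7.59) = 1.995; fraction as HOCl = 1/(1 + 1.995) = 0.3339.
Free chlorine required for 1.7 ppm HOCl: 1.7 / 0.3339 = 5.092 ppm.
FC to add: 5.092 − 0.7 = 4.392 mg/L as Cl₂.
Cl₂ equivalent: 4.392 mg/L × 1,170,000 L = 5139 g.
Product at 13.5% available Cl: 5139 / 0.135 = 38,060 g.
Volume: 38,060 g ÷ 1.16 g/mL = 32,810 mL.

32.8 L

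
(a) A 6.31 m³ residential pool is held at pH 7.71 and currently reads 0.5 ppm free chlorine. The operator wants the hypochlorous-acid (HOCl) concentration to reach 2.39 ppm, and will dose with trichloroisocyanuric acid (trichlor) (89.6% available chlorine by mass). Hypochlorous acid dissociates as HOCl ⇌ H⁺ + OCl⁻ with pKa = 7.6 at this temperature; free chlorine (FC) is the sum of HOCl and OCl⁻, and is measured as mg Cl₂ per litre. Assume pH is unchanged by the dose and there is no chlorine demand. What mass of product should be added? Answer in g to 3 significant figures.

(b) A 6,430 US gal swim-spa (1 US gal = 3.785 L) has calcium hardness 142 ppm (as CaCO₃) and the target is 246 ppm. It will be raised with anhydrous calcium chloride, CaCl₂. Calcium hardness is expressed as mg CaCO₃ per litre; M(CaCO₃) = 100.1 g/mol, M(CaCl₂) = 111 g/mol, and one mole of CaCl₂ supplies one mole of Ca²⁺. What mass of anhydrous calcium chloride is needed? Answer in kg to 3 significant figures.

(a) 35.0 g; (b) 2.81 kg

(a) Volume: 6.31 m³ = 6,310 L.
(a) [OCl⁻]/[HOCl] = 10^(pH − pKa) = 10^(7.71 − 7.6) = 1.288; fraction as HOCl = 1/(1 + 1.288) = 0.437.
(a) Free chlorine required for 2.39 ppm HOCl: 2.39 / 0.437 = 5.469 ppm.
(a) FC to add: 5.469 − 0.5 = 4.969 mg/L as Cl₂.
(a) Cl₂ equivalent: 4.969 mg/L × 6,310 L = 31.35 g.
(a) Product at 89.6% available Cl: 31.35 / 0.896 = 34.99 g.

(b) Volume: 6,430 US gal × 3.785 L/gal = 24,338 L.
(b) Hardness to add: (246 − 142) = 104 mg/L as CaCO₃ × 24,338 L = 2531 g as CaCO₃.
(b) Moles of Ca²⁺ (1 mol Ca²⁺ ≡ 1 mol CaCO₃): 2531 / 100.1 g/mol = 25.29 mol.
(b) Mass of CaCl₂: 25.29 × 111 = 2807 g.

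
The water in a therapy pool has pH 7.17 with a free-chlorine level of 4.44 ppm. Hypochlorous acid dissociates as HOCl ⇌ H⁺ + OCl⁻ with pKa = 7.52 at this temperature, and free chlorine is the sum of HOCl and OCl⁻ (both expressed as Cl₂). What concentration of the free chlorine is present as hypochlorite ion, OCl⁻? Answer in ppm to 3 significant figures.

1.37 ppm

[OCl⁻]/[HOCl] = 10^(pH − pKa) = 10^(7.17 − 7.52) = 10^-0.35 = 0.4467.
Fraction as HOCl = 1 / (1 + 0.4467) = 0.6912.
OCl⁻ = (1 − 0.6912) × 4.44 ppm = 1.371 ppm.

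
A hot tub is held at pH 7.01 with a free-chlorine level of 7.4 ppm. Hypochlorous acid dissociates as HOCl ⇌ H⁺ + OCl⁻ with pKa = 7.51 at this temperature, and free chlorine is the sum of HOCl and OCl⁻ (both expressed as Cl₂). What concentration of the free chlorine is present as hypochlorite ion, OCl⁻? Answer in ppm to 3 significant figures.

1.78 ppm

[OCl⁻]/[HOCl] = 10^(pH − pKa) = 10^(7.01 − 7.51) = 10^-0.50 = 0.3162.
Fraction as HOCl = 1 / (1 + 0.3162) = 0.7597.
OCl⁻ = (1 − 0.7597) × 7.4 ppm = 1.778 ppm.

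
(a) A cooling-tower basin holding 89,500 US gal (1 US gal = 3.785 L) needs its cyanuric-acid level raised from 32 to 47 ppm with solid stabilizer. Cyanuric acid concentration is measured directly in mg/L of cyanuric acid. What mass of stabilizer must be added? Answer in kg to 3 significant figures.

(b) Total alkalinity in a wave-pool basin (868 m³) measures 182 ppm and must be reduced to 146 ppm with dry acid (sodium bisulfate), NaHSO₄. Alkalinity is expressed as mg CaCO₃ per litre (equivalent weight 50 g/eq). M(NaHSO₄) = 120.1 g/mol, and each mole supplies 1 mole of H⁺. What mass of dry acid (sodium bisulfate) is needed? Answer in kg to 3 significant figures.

(a) Volume: 89,500 US gal × 3.785 L/gal = 338,758 L.
(a) CYA to add: (47 − 32) = 15 mg/L × 338,758 L = 5081 g cyanuric acid.

(b) Volume: 868 m³ = 868,000 L.
(b) Alkalinity to neutralize: (182 − 146) = 36 mg/L as CaCO₃ × 868,000 L = 31,250 g as CaCO₃.
(b) Equivalents of H⁺ required: 31,250 ÷ 50 g/eq = 625 eq = 625 mol NaHSO₄.
(b) Mass of NaHSO₄: 625 × 120.1 = 75,060 g.

(a) 5.08 kg; (b) 75.1 kg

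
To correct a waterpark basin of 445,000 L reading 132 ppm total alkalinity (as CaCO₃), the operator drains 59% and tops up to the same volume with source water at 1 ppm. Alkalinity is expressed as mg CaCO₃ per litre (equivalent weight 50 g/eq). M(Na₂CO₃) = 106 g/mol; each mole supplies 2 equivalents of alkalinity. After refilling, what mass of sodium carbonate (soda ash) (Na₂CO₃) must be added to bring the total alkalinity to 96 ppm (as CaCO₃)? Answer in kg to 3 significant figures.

19.5 kg

After draining 59% and refilling: 132 × 0.41 + 1 × 0.59 = 54.71 ppm.
Deficit to target: 96 − 54.71 = 41.29 mg/L.
As CaCO₃: 41.29 mg/L × 445,000 L = 18,370 g; ÷ 50 g/eq ÷ 2 = 183.7 mol Na₂CO₃.
Mass: 183.7 × 106 = 19,480 g.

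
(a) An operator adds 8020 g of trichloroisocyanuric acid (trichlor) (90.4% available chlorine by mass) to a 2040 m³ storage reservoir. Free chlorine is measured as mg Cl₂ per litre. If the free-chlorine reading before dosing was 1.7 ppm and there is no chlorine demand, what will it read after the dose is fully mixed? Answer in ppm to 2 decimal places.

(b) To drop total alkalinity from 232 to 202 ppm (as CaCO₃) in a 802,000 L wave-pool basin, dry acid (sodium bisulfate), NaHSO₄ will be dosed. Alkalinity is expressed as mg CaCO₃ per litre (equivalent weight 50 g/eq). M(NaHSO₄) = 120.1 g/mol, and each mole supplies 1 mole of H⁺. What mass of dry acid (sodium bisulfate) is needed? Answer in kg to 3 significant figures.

(a) 5.25 ppm; (b) 57.8 kg

(a) Volume: 2040 m³ = 2,040,000 L.
(a) Available chlorine delivered: 8020 g × 0.904 = 7250 g as Cl₂.
(a) Concentration rise: 7250 g / 2,040,000 L = 3.554 mg/L = 3.55 ppm.
(a) Final FC: 1.7 + 3.55 = 5.25 ppm.

(b) Alkalinity to neutralize: (232 − 202) = 30 mg/L as CaCO₃ × 802,000 L = 24,060 g as CaCO₃.
(b) Equivalents of H⁺ required: 24,060 ÷ 50 g/eq = 481.2 eq = 481.2 mol NaHSO₄.
(b) Mass of NaHSO₄: 481.2 × 120.1 = 57,790 g.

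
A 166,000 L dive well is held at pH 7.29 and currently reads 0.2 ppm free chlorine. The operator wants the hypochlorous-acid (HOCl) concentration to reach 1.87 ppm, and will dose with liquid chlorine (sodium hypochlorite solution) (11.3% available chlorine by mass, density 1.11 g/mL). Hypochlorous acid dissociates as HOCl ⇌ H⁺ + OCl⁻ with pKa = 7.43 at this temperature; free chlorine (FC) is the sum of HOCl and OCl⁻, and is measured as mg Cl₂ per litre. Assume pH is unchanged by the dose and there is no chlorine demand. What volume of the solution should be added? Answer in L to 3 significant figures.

[OCl⁻]/[HOCl] = 10^(pH − pKa) = 10^(7.29 − 7.43) = 0.7244; fraction as HOCl = 1/(1 + 0.7244) = 0.5799.
Free chlorine required for 1.87 ppm HOCl: 1.87 / 0.5799 = 3.225 ppm.
FC to add: 3.225 − 0.2 = 3.025 mg/L as Cl₂.
Cl₂ equivalent: 3.025 mg/L × 166,000 L = 502.1 g.
Product at 11.3% available Cl: 502.1 / 0.113 = 4443 g.
Volume: 4443 g ÷ 1.11 g/mL = 4003 mL.

4.00 L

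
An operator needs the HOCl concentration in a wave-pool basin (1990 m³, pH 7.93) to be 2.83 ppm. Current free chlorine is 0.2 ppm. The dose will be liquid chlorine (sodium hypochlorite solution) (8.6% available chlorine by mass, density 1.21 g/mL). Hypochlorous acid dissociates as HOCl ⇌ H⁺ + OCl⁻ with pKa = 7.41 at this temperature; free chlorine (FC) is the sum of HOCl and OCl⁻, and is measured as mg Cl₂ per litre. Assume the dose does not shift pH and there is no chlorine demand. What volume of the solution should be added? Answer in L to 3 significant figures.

Volume: 1990 m³ = 1,990,000 L.
[OCl⁻]/[HOCl] = 10^(pH − pKa) = 10^(7.93 − 7.41) = 3.311; fraction as HOCl = 1/(1 + 3.311) = 0.2319.
Free chlorine required for 2.83 ppm HOCl: 2.83 / 0.2319 = 12.2 ppm.
FC to add: 12.2 − 0.2 = 12 mg/L as Cl₂.
Cl₂ equivalent: 12 mg/L × 1,990,000 L = 23,880 g.
Product at 8.6% available Cl: 23,880 / 0.086 = 277,700 g.
Volume: 277,700 g ÷ 1.21 g/mL = 229,500 mL.

230 L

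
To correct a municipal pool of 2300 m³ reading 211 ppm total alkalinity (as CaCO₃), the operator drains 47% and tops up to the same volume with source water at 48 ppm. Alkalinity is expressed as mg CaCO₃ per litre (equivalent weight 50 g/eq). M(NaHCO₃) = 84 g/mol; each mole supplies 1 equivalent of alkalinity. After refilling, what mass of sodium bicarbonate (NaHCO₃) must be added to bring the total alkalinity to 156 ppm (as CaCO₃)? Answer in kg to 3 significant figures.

83.5 kg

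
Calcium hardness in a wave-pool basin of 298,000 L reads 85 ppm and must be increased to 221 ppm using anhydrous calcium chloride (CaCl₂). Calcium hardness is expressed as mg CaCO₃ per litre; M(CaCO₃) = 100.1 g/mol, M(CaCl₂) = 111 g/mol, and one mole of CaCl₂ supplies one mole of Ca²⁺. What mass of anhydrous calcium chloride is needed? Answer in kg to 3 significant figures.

Hardness to add: (221 − 85) = 136 mg/L as CaCO₃ × 298,000 L = 40,530 g as CaCO₃.
Moles of Ca²⁺ (1 mol Ca²⁺ ≡ 1 mol CaCO₃): 40,530 / 100.1 g/mol = 404.9 mol.
Mass of CaCl₂: 404.9 × 111 = 44,940 g.

44.9 kg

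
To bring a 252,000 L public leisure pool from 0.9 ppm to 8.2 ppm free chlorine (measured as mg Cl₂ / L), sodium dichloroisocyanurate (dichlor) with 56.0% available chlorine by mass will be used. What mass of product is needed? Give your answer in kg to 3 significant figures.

Chlorine deficit: 8.2 − 0.9 = 7.3 ppm = 7.3 mg/L as Cl₂.
Cl₂ equivalent needed: 7.3 mg/L × 252,000 L = 1,840,000 mg = 1840 g.
Product at 56.0% available chlorine: 1840 / 0.56 = 3285 g.

3.28 kg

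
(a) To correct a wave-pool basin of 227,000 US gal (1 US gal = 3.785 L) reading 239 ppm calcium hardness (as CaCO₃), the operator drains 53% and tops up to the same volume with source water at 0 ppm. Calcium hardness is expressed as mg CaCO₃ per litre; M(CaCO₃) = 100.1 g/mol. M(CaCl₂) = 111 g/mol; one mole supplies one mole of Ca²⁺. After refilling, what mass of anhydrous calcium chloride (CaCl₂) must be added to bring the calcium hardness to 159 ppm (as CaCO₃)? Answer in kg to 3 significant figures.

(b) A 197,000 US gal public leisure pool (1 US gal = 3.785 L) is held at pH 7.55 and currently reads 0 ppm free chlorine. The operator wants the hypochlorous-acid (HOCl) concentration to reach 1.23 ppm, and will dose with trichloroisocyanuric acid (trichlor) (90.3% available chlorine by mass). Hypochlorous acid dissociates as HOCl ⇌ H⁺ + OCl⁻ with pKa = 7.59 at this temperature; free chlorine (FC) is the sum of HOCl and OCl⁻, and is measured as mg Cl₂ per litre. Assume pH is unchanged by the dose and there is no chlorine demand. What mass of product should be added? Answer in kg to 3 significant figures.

(a) 44.5 kg; (b) 1.94 kg

(a) Volume: 227,000 US gal × 3.785 L/gal = 859,195 L.
(a) After draining 53% and refilling: 239 × 0.47 + 0 × 0.53 = 112.33 ppm.
(a) Deficit to target: 159 − 112.33 = 46.67 mg/L.
(a) As CaCO₃: 46.67 mg/L × 859,195 L = 40,100 g; ÷ 100.1 = 400.6 mol Ca²⁺.
(a) Mass: 400.6 × 111 = 44,470 g.

(b) Volume: 197,000 US gal × 3.785 L/gal = 745,645 L.
(b) [OCl⁻]/[HOCl] = 10^(pH − pKa) = 10^(7.55 − 7.59) = 0.912; fraction as HOCl = 1/(1 + 0.912) = 0.523.
(b) Free chlorine required for 1.23 ppm HOCl: 1.23 / 0.523 = 2.352 ppm.
(b) FC to add: 2.352 − 0 = 2.352 mg/L as Cl₂.
(b) Cl₂ equivalent: 2.352 mg/L × 745,645 L = 1754 g.
(b) Product at 90.3% available Cl: 1754 / 0.903 = 1942 g.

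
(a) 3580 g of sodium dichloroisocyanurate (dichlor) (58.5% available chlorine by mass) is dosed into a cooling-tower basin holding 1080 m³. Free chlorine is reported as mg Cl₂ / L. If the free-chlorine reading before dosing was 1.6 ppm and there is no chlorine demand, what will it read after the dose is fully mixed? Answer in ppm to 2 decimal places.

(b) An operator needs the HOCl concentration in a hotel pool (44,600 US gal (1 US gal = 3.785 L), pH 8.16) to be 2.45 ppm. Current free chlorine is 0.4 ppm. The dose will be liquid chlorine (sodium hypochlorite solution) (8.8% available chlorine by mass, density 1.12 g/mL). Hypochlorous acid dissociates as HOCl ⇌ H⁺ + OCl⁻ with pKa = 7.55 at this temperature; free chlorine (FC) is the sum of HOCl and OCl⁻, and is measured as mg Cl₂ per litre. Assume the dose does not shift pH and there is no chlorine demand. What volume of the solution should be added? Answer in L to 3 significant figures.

(a) 3.54 ppm; (b) 20.6 L

(a) Volume: 1080 m³ = 1,080,000 L.
(a) Available chlorine delivered: 3580 g × 0.585 = 2094 g as Cl₂.
(a) Concentration rise: 2094 g / 1,080,000 L = 1.939 mg/L = 1.94 ppm.
(a) Final FC: 1.6 + 1.94 = 3.54 ppm.

(b) Volume: 44,600 US gal × 3.785 L/gal = 168,811 L.
(b) [OCl⁻]/[HOCl] = 10^(pH − pKa) = 10^(8.16 − 7.55) = 4.074; fraction as HOCl = 1/(1 + 4.074) = 0.1971.
(b) Free chlorine required for 2.45 ppm HOCl: 2.45 / 0.1971 = 12.43 ppm.
(b) FC to add: 12.43 − 0.4 = 12.03 mg/L as Cl₂.
(b) Cl₂ equivalent: 12.03 mg/L × 168,811 L = 2031 g.
(b) Product at 8.8% available Cl: 2031 / 0.088 = 23,080 g.
(b) Volume: 23,080 g ÷ 1.12 g/mL = 20,610 mL.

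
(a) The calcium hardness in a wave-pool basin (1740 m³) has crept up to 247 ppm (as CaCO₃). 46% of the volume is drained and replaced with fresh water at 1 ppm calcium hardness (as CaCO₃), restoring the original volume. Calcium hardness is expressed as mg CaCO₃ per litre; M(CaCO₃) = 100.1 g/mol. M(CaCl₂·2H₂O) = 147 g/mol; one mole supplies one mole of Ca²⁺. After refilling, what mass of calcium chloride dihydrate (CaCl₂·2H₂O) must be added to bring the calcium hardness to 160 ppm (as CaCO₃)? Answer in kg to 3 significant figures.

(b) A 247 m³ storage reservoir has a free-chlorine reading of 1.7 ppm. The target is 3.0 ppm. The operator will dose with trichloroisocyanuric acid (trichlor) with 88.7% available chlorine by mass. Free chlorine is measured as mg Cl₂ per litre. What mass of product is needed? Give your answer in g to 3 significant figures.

(a) Volume: 1740 m³ = 1,740,000 L.
(a) After draining 46% and refilling: 247 × 0.54 + 1 × 0.46 = 133.84 ppm.
(a) Deficit to target: 160 − 133.84 = 26.16 mg/L.
(a) As CaCO₃: 26.16 mg/L × 1,740,000 L = 45,520 g; ÷ 100.1 = 454.7 mol Ca²⁺.
(a) Mass: 454.7 × 147 = 66,850 g.

(b) Volume: 247 m³ = 247,000 L.
(b) Chlorine deficit: 3.0 − 1.7 = 1.3 ppm = 1.3 mg/L as Cl₂.
(b) Cl₂ equivalent needed: 1.3 mg/L × 247,000 L = 321,100 mg = 321.1 g.
(b) Product at 88.7% available chlorine: 321.1 / 0.887 = 362 g.

(a) 66.8 kg; (b) 362 g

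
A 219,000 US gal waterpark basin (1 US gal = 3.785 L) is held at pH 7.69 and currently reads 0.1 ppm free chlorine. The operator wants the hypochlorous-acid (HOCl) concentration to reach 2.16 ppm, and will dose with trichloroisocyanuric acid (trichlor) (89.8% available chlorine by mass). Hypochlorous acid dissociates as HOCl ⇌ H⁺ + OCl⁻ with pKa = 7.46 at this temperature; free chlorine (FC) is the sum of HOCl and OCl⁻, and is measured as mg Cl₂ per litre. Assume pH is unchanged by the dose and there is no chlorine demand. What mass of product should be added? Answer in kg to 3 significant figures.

5.29 kg

Volume: 219,000 US gal × 3.785 L/gal = 828,915 L.
[OCl⁻]/[HOCl] = 10^(pH − pKa) = 10^(7.69 − 7.46) = 1.698; fraction as HOCl = 1/(1 + 1.698) = 0.3706.
Free chlorine required for 2.16 ppm HOCl: 2.16 / 0.3706 = 5.828 ppm.
FC to add: 5.828 − 0.1 = 5.728 mg/L as Cl₂.
Cl₂ equivalent: 5.728 mg/L × 828,915 L = 4748 g.
Product at 89.8% available Cl: 4748 / 0.898 = 5288 g.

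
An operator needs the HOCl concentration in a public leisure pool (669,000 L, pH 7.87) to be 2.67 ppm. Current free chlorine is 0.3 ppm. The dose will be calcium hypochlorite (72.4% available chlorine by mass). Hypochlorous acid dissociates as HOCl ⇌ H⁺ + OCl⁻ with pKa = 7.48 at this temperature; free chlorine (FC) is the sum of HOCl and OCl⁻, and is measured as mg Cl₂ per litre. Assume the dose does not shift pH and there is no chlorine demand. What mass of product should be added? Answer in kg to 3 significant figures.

[OCl⁻]/[HOCl] = 10^(pH − pKa) = 10^(7.87 − 7.48) = 2.455; fraction as HOCl = 1/(1 + 2.455) = 0.2895.
Free chlorine required for 2.67 ppm HOCl: 2.67 / 0.2895 = 9.224 ppm.
FC to add: 9.224 − 0.3 = 8.924 mg/L as Cl₂.
Cl₂ equivalent: 8.924 mg/L × 669,000 L = 5970 g.
Product at 72.4% available Cl: 5970 / 0.724 = 8246 g.

8.25 kg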